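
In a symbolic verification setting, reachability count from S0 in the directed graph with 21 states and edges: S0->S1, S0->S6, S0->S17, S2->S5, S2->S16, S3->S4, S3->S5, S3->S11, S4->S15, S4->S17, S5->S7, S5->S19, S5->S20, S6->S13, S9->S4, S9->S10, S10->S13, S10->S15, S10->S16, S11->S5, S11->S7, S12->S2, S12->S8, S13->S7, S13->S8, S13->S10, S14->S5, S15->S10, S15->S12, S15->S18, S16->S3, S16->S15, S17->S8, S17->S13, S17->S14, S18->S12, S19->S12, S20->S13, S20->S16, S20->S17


BFS from S0:
  layer 0: {S0}
  layer 1: {S1, S6, S17}
  layer 2: {S8, S13, S14}
  layer 3: {S5, S7, S10}
  layer 4: {S15, S16, S19, S20}
  layer 5: {S3, S12, S18}
  layer 6: {S2, S4, S11}
Reachable set: {S0, S1, S2, S3, S4, S5, S6, S7, S8, S10, S11, S12, S13, S14, S15, S16, S17, S18, S19, S20}
Count = 20

20


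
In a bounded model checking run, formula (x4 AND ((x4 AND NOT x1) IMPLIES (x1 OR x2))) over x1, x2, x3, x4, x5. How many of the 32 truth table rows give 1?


Formula: (x4 AND ((x4 AND NOT x1) IMPLIES (x1 OR x2))) over 5 vars (32 rows)
Evaluate each row (x1, x2, x3, x4, x5 as bits, MSB first):
  row 0 [00000]: (0 AND ((0 AND NOT 0) IMPLIES (0 OR 0))) -> 0
  row 1 [00001]: (0 AND ((0 AND NOT 0) IMPLIES (0 OR 0))) -> 0
  row 2 [00010]: (1 AND ((1 AND NOT 0) IMPLIES (0 OR 0))) -> 0
  row 3 [00011]: (1 AND ((1 AND NOT 0) IMPLIES (0 OR 0))) -> 0
  row 4 [00100]: (0 AND ((0 AND NOT 0) IMPLIES (0 OR 0))) -> 0
  row 5 [00101]: (0 AND ((0 AND NOT 0) IMPLIES (0 OR 0))) -> 0
  row 6 [00110]: (1 AND ((1 AND NOT 0) IMPLIES (0 OR 0))) -> 0
  row 7 [00111]: (1 AND ((1 AND NOT 0) IMPLIES (0 OR 0))) -> 0
  row 8 [01000]: (0 AND ((0 AND NOT 0) IMPLIES (0 OR 1))) -> 0
  row 9 [01001]: (0 AND ((0 AND NOT 0) IMPLIES (0 OR 1))) -> 0
  row 10 [01010]: (1 AND ((1 AND NOT 0) IMPLIES (0 OR 1))) -> 1
  row 11 [01011]: (1 AND ((1 AND NOT 0) IMPLIES (0 OR 1))) -> 1
  row 12 [01100]: (0 AND ((0 AND NOT 0) IMPLIES (0 OR 1))) -> 0
  row 13 [01101]: (0 AND ((0 AND NOT 0) IMPLIES (0 OR 1))) -> 0
  row 14 [01110]: (1 AND ((1 AND NOT 0) IMPLIES (0 OR 1))) -> 1
  row 15 [01111]: (1 AND ((1 AND NOT 0) IMPLIES (0 OR 1))) -> 1
  row 16 [10000]: (0 AND ((0 AND NOT 1) IMPLIES (1 OR 0))) -> 0
  row 17 [10001]: (0 AND ((0 AND NOT 1) IMPLIES (1 OR 0))) -> 0
  row 18 [10010]: (1 AND ((1 AND NOT 1) IMPLIES (1 OR 0))) -> 1
  row 19 [10011]: (1 AND ((1 AND NOT 1) IMPLIES (1 OR 0))) -> 1
  row 20 [10100]: (0 AND ((0 AND NOT 1) IMPLIES (1 OR 0))) -> 0
  row 21 [10101]: (0 AND ((0 AND NOT 1) IMPLIES (1 OR 0))) -> 0
  row 22 [10110]: (1 AND ((1 AND NOT 1) IMPLIES (1 OR 0))) -> 1
  row 23 [10111]: (1 AND ((1 AND NOT 1) IMPLIES (1 OR 0))) -> 1
  row 24 [11000]: (0 AND ((0 AND NOT 1) IMPLIES (1 OR 1))) -> 0
  row 25 [11001]: (0 AND ((0 AND NOT 1) IMPLIES (1 OR 1))) -> 0
  row 26 [11010]: (1 AND ((1 AND NOT 1) IMPLIES (1 OR 1))) -> 1
  row 27 [11011]: (1 AND ((1 AND NOT 1) IMPLIES (1 OR 1))) -> 1
  row 28 [11100]: (0 AND ((0 AND NOT 1) IMPLIES (1 OR 1))) -> 0
  row 29 [11101]: (0 AND ((0 AND NOT 1) IMPLIES (1 OR 1))) -> 0
  row 30 [11110]: (1 AND ((1 AND NOT 1) IMPLIES (1 OR 1))) -> 1
  row 31 [11111]: (1 AND ((1 AND NOT 1) IMPLIES (1 OR 1))) -> 1
Full result column, 8 rows per line (x1,x2 fixed per line; x3,x4,x5 runs 000..111 left to right):
  rows 0-7 [x1,x2=00]: 00000000  (ones: 0)
  rows 8-15 [x1,x2=01]: 00110011  (ones: 4)
  rows 16-23 [x1,x2=10]: 00110011  (ones: 4)
  rows 24-31 [x1,x2=11]: 00110011  (ones: 4)
Count of 1-rows = 0+4+4+4 = 12

12


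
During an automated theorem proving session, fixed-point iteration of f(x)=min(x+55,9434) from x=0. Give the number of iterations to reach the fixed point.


Step 1: x=0, cap=9434, increment=55
Step 2: x grows by 55 each step until capped at 9434; fixed point is x=9434
Step 3: iterations = ceil(9434/55) = 172

172


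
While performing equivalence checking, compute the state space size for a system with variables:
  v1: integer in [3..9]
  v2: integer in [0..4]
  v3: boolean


State space = product of domain sizes of all variables.
Domain sizes:
  v1 (integer in [3..9]): 7
  v2 (integer in [0..4]): 5
  v3 (boolean): 2
Product = 7 * 5 * 2 = 70

70


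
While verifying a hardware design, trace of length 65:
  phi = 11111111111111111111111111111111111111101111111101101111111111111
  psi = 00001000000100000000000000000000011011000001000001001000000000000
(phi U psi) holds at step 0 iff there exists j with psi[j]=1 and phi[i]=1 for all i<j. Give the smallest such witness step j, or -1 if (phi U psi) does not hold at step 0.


(phi U psi) at 0: need smallest j with psi[j]=1 and phi[i]=1 for all i in [0,j).
Scan from step 0:
  step 0: phi=1, psi=0 -> continue
  step 1: phi=1, psi=0 -> continue
  step 2: phi=1, psi=0 -> continue
  step 3: phi=1, psi=0 -> continue
  step 4: psi=1 and phi held for [0,4) -> witness found
Witness step = 4

4


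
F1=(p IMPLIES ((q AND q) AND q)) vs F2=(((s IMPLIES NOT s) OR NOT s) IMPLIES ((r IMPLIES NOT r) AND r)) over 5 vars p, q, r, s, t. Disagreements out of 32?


F1 = (p IMPLIES ((q AND q) AND q))
F2 = (((s IMPLIES NOT s) OR NOT s) IMPLIES ((r IMPLIES NOT r) AND r))
Evaluate both on each of 32 rows (bits = p,q,r,s,t):
  row 0 [00000]: F1=1 F2=0 (differ) -> 1
  row 1 [00001]: F1=1 F2=0 (differ) -> 1
  row 2 [00010]: F1=1 F2=1 -> 0
  row 3 [00011]: F1=1 F2=1 -> 0
  row 4 [00100]: F1=1 F2=0 (differ) -> 1
  row 5 [00101]: F1=1 F2=0 (differ) -> 1
  row 6 [00110]: F1=1 F2=1 -> 0
  row 7 [00111]: F1=1 F2=1 -> 0
  row 8 [01000]: F1=1 F2=0 (differ) -> 1
  row 9 [01001]: F1=1 F2=0 (differ) -> 1
  row 10 [01010]: F1=1 F2=1 -> 0
  row 11 [01011]: F1=1 F2=1 -> 0
  row 12 [01100]: F1=1 F2=0 (differ) -> 1
  row 13 [01101]: F1=1 F2=0 (differ) -> 1
  row 14 [01110]: F1=1 F2=1 -> 0
  row 15 [01111]: F1=1 F2=1 -> 0
  row 16 [10000]: F1=0 F2=0 -> 0
  row 17 [10001]: F1=0 F2=0 -> 0
  row 18 [10010]: F1=0 F2=1 (differ) -> 1
  row 19 [10011]: F1=0 F2=1 (differ) -> 1
  row 20 [10100]: F1=0 F2=0 -> 0
  row 21 [10101]: F1=0 F2=0 -> 0
  row 22 [10110]: F1=0 F2=1 (differ) -> 1
  row 23 [10111]: F1=0 F2=1 (differ) -> 1
  row 24 [11000]: F1=1 F2=0 (differ) -> 1
  row 25 [11001]: F1=1 F2=0 (differ) -> 1
  row 26 [11010]: F1=1 F2=1 -> 0
  row 27 [11011]: F1=1 F2=1 -> 0
  row 28 [11100]: F1=1 F2=0 (differ) -> 1
  row 29 [11101]: F1=1 F2=0 (differ) -> 1
  row 30 [11110]: F1=1 F2=1 -> 0
  row 31 [11111]: F1=1 F2=1 -> 0
Full result column, 8 rows per line (p,q fixed per line; r,s,t runs 000..111 left to right):
  rows 0-7 [p,q=00]: 11001100  (ones: 4)
  rows 8-15 [p,q=01]: 11001100  (ones: 4)
  rows 16-23 [p,q=10]: 00110011  (ones: 4)
  rows 24-31 [p,q=11]: 11001100  (ones: 4)
Disagreements = 4+4+4+4 = 16

16


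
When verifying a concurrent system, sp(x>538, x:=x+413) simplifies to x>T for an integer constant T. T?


Formula: sp(P, x:=E) = exists old_x. (x = E[old_x/x]) AND P[old_x/x] (old_x is the value of x before the assignment; eliminate old_x by solving x = E[old_x/x] for old_x)
Step 1: Precondition P: x>538, i.e. old_x > 538
Step 2: Assignment gives x = old_x + 413, so old_x = x - 413
Step 3: Substitute into P: x - 413 > 538
Step 4: Simplify: x > 538+413 = 951

951


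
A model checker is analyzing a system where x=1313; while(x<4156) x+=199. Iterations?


Step 1: x goes from 1313 toward 4156 by 199; the body runs while x<4156, so iterations = ceil((bound-start)/step)
Step 2: Distance=2843
Step 3: ceil(2843/199)=15

15


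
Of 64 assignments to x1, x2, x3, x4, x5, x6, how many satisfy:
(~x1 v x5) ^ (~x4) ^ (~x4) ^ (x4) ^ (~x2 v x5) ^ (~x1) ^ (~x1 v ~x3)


CNF with 7 clauses over 6 vars (64 assignments).
An assignment satisfies CNF iff every clause has >=1 true literal.
Check each row (bits = x1,x2,x3,x4,x5,x6; clause T/F shown):
  row 0 [000000]: clauses=TTTFTTT -> 0
  row 1 [000001]: clauses=TTTFTTT -> 0
  row 2 [000010]: clauses=TTTFTTT -> 0
  row 3 [000011]: clauses=TTTFTTT -> 0
  row 4 [000100]: clauses=TFFTTTT -> 0
  (every remaining row is evaluated the same way; all 64 results are listed next)
Full result column, 8 rows per line (x1,x2,x3 fixed per line; x4,x5,x6 runs 000..111 left to right):
  rows 0-7 [x1,x2,x3=000]: 00000000  (ones: 0)
  rows 8-15 [x1,x2,x3=001]: 00000000  (ones: 0)
  rows 16-23 [x1,x2,x3=010]: 00000000  (ones: 0)
  rows 24-31 [x1,x2,x3=011]: 00000000  (ones: 0)
  rows 32-39 [x1,x2,x3=100]: 00000000  (ones: 0)
  rows 40-47 [x1,x2,x3=101]: 00000000  (ones: 0)
  rows 48-55 [x1,x2,x3=110]: 00000000  (ones: 0)
  rows 56-63 [x1,x2,x3=111]: 00000000  (ones: 0)
Satisfying assignments = 0+0+0+0+0+0+0+0 = 0

0


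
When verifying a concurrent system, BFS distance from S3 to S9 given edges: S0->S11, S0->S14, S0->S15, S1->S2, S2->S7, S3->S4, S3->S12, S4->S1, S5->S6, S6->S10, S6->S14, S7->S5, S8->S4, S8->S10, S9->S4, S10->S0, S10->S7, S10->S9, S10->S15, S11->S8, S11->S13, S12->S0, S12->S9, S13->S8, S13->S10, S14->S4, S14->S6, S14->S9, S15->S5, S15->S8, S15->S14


BFS layer-by-layer from S3:
  dist 0: {S3}
  dist 1: {S4, S12}
  dist 2: {S0, S1, S9}
  -> S9 reached at distance 2
Shortest path length = 2

2


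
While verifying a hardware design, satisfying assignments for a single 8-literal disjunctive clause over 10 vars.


Step 1: Total=2^10=1024
Step 2: Unsat when all 8 false: 2^2=4
Step 3: Sat=1024-4=1020

1020


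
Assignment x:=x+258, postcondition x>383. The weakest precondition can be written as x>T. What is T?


Formula: wp(x:=E, P) = P[E/x] (substitute E for x in postcondition)
Step 1: Postcondition: x>383
Step 2: Substitute x+258 for x: x+258>383
Step 3: Solve for x: x > 383-258 = 125

125


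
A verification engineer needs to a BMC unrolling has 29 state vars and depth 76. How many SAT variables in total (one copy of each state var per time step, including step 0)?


BMC unrolls to depth k, creating one copy of each state var for steps 0..k.
Step count = 76 + 1 = 77 (steps 0 through 76)
Vars per step = 29
Total = 29 * 77 = 2233

2233


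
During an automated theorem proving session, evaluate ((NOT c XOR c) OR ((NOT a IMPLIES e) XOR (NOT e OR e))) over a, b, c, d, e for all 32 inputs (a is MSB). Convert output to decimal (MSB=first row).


Formula: ((NOT c XOR c) OR ((NOT a IMPLIES e) XOR (NOT e OR e))) over a, b, c, d, e (32 rows)
Evaluate each row (bits = a,b,c,d,e, MSB first):
  row 0 [00000]: ((NOT 0 XOR 0) OR ((NOT 0 IMPLIES 0) XOR (NOT 0 OR 0))) -> 1
  row 1 [00001]: ((NOT 0 XOR 0) OR ((NOT 0 IMPLIES 1) XOR (NOT 1 OR 1))) -> 1
  row 2 [00010]: ((NOT 0 XOR 0) OR ((NOT 0 IMPLIES 0) XOR (NOT 0 OR 0))) -> 1
  row 3 [00011]: ((NOT 0 XOR 0) OR ((NOT 0 IMPLIES 1) XOR (NOT 1 OR 1))) -> 1
  row 4 [00100]: ((NOT 1 XOR 1) OR ((NOT 0 IMPLIES 0) XOR (NOT 0 OR 0))) -> 1
  row 5 [00101]: ((NOT 1 XOR 1) OR ((NOT 0 IMPLIES 1) XOR (NOT 1 OR 1))) -> 1
  row 6 [00110]: ((NOT 1 XOR 1) OR ((NOT 0 IMPLIES 0) XOR (NOT 0 OR 0))) -> 1
  row 7 [00111]: ((NOT 1 XOR 1) OR ((NOT 0 IMPLIES 1) XOR (NOT 1 OR 1))) -> 1
  row 8 [01000]: ((NOT 0 XOR 0) OR ((NOT 0 IMPLIES 0) XOR (NOT 0 OR 0))) -> 1
  row 9 [01001]: ((NOT 0 XOR 0) OR ((NOT 0 IMPLIES 1) XOR (NOT 1 OR 1))) -> 1
  row 10 [01010]: ((NOT 0 XOR 0) OR ((NOT 0 IMPLIES 0) XOR (NOT 0 OR 0))) -> 1
  row 11 [01011]: ((NOT 0 XOR 0) OR ((NOT 0 IMPLIES 1) XOR (NOT 1 OR 1))) -> 1
  row 12 [01100]: ((NOT 1 XOR 1) OR ((NOT 0 IMPLIES 0) XOR (NOT 0 OR 0))) -> 1
  row 13 [01101]: ((NOT 1 XOR 1) OR ((NOT 0 IMPLIES 1) XOR (NOT 1 OR 1))) -> 1
  row 14 [01110]: ((NOT 1 XOR 1) OR ((NOT 0 IMPLIES 0) XOR (NOT 0 OR 0))) -> 1
  row 15 [01111]: ((NOT 1 XOR 1) OR ((NOT 0 IMPLIES 1) XOR (NOT 1 OR 1))) -> 1
  row 16 [10000]: ((NOT 0 XOR 0) OR ((NOT 1 IMPLIES 0) XOR (NOT 0 OR 0))) -> 1
  row 17 [10001]: ((NOT 0 XOR 0) OR ((NOT 1 IMPLIES 1) XOR (NOT 1 OR 1))) -> 1
  row 18 [10010]: ((NOT 0 XOR 0) OR ((NOT 1 IMPLIES 0) XOR (NOT 0 OR 0))) -> 1
  row 19 [10011]: ((NOT 0 XOR 0) OR ((NOT 1 IMPLIES 1) XOR (NOT 1 OR 1))) -> 1
  row 20 [10100]: ((NOT 1 XOR 1) OR ((NOT 1 IMPLIES 0) XOR (NOT 0 OR 0))) -> 1
  row 21 [10101]: ((NOT 1 XOR 1) OR ((NOT 1 IMPLIES 1) XOR (NOT 1 OR 1))) -> 1
  row 22 [10110]: ((NOT 1 XOR 1) OR ((NOT 1 IMPLIES 0) XOR (NOT 0 OR 0))) -> 1
  row 23 [10111]: ((NOT 1 XOR 1) OR ((NOT 1 IMPLIES 1) XOR (NOT 1 OR 1))) -> 1
  row 24 [11000]: ((NOT 0 XOR 0) OR ((NOT 1 IMPLIES 0) XOR (NOT 0 OR 0))) -> 1
  row 25 [11001]: ((NOT 0 XOR 0) OR ((NOT 1 IMPLIES 1) XOR (NOT 1 OR 1))) -> 1
  row 26 [11010]: ((NOT 0 XOR 0) OR ((NOT 1 IMPLIES 0) XOR (NOT 0 OR 0))) -> 1
  row 27 [11011]: ((NOT 0 XOR 0) OR ((NOT 1 IMPLIES 1) XOR (NOT 1 OR 1))) -> 1
  row 28 [11100]: ((NOT 1 XOR 1) OR ((NOT 1 IMPLIES 0) XOR (NOT 0 OR 0))) -> 1
  row 29 [11101]: ((NOT 1 XOR 1) OR ((NOT 1 IMPLIES 1) XOR (NOT 1 OR 1))) -> 1
  row 30 [11110]: ((NOT 1 XOR 1) OR ((NOT 1 IMPLIES 0) XOR (NOT 0 OR 0))) -> 1
  row 31 [11111]: ((NOT 1 XOR 1) OR ((NOT 1 IMPLIES 1) XOR (NOT 1 OR 1))) -> 1
Full result column, 4 rows per line (a,b,c fixed per line; d,e runs 00..11 left to right):
  rows 0-3 [a,b,c=000]: 1111  = hex F
  rows 4-7 [a,b,c=001]: 1111  = hex F
  rows 8-11 [a,b,c=010]: 1111  = hex F
  rows 12-15 [a,b,c=011]: 1111  = hex F
  rows 16-19 [a,b,c=100]: 1111  = hex F
  rows 20-23 [a,b,c=101]: 1111  = hex F
  rows 24-27 [a,b,c=110]: 1111  = hex F
  rows 28-31 [a,b,c=111]: 1111  = hex F
Output column (row 0 .. row 31) = 11111111111111111111111111111111
Output column grouped in 4s = 1111 1111 1111 1111 1111 1111 1111 1111 = 0xFFFFFFFF
Convert to decimal digit by digit (value = value*16 + digit):
  F -> 15
  15*16 + 15 (F) = 255
  255*16 + 15 (F) = 4095
  4095*16 + 15 (F) = 65535
  65535*16 + 15 (F) = 1048575
  1048575*16 + 15 (F) = 16777215
  16777215*16 + 15 (F) = 268435455
  268435455*16 + 15 (F) = 4294967295
Decimal = 4294967295

4294967295


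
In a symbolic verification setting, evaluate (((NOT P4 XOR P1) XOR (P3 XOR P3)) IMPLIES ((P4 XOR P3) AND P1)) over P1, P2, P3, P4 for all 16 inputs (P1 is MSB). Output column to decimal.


Formula: (((NOT P4 XOR P1) XOR (P3 XOR P3)) IMPLIES ((P4 XOR P3) AND P1)) over P1, P2, P3, P4 (16 rows)
Evaluate each row (bits = P1,P2,P3,P4, MSB first):
  row 0 [0000]: (((NOT 0 XOR 0) XOR (0 XOR 0)) IMPLIES ((0 XOR 0) AND 0)) -> 0
  row 1 [0001]: (((NOT 1 XOR 0) XOR (0 XOR 0)) IMPLIES ((1 XOR 0) AND 0)) -> 1
  row 2 [0010]: (((NOT 0 XOR 0) XOR (1 XOR 1)) IMPLIES ((0 XOR 1) AND 0)) -> 0
  row 3 [0011]: (((NOT 1 XOR 0) XOR (1 XOR 1)) IMPLIES ((1 XOR 1) AND 0)) -> 1
  row 4 [0100]: (((NOT 0 XOR 0) XOR (0 XOR 0)) IMPLIES ((0 XOR 0) AND 0)) -> 0
  row 5 [0101]: (((NOT 1 XOR 0) XOR (0 XOR 0)) IMPLIES ((1 XOR 0) AND 0)) -> 1
  row 6 [0110]: (((NOT 0 XOR 0) XOR (1 XOR 1)) IMPLIES ((0 XOR 1) AND 0)) -> 0
  row 7 [0111]: (((NOT 1 XOR 0) XOR (1 XOR 1)) IMPLIES ((1 XOR 1) AND 0)) -> 1
  row 8 [1000]: (((NOT 0 XOR 1) XOR (0 XOR 0)) IMPLIES ((0 XOR 0) AND 1)) -> 1
  row 9 [1001]: (((NOT 1 XOR 1) XOR (0 XOR 0)) IMPLIES ((1 XOR 0) AND 1)) -> 1
  row 10 [1010]: (((NOT 0 XOR 1) XOR (1 XOR 1)) IMPLIES ((0 XOR 1) AND 1)) -> 1
  row 11 [1011]: (((NOT 1 XOR 1) XOR (1 XOR 1)) IMPLIES ((1 XOR 1) AND 1)) -> 0
  row 12 [1100]: (((NOT 0 XOR 1) XOR (0 XOR 0)) IMPLIES ((0 XOR 0) AND 1)) -> 1
  row 13 [1101]: (((NOT 1 XOR 1) XOR (0 XOR 0)) IMPLIES ((1 XOR 0) AND 1)) -> 1
  row 14 [1110]: (((NOT 0 XOR 1) XOR (1 XOR 1)) IMPLIES ((0 XOR 1) AND 1)) -> 1
  row 15 [1111]: (((NOT 1 XOR 1) XOR (1 XOR 1)) IMPLIES ((1 XOR 1) AND 1)) -> 0
Full result column, 4 rows per line (P1,P2 fixed per line; P3,P4 runs 00..11 left to right):
  rows 0-3 [P1,P2=00]: 0101  = hex 5
  rows 4-7 [P1,P2=01]: 0101  = hex 5
  rows 8-11 [P1,P2=10]: 1110  = hex E
  rows 12-15 [P1,P2=11]: 1110  = hex E
Output column (row 0 .. row 15) = 0101010111101110
Output column grouped in 4s = 0101 0101 1110 1110 = 0x55EE
Convert to decimal digit by digit (value = value*16 + digit):
  5 -> 5
  5*16 + 5 = 85
  85*16 + 14 (E) = 1374
  1374*16 + 14 (E) = 21998
Decimal = 21998

21998


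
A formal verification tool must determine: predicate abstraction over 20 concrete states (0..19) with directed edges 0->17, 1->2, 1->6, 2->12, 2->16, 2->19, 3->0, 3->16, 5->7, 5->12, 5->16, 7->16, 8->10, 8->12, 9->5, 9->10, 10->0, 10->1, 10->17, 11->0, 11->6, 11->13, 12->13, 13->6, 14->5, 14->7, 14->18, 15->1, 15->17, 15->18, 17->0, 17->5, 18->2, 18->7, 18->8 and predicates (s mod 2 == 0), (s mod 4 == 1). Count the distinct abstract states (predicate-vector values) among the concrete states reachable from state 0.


BFS from 0:
Concrete reachable: {0, 5, 6, 7, 12, 13, 16, 17}
Abstract via predicates (s mod 2 == 0), (s mod 4 == 1):
  (0,0) <- {7}
  (0,1) <- {5, 13, 17}
  (1,0) <- {0, 6, 12, 16}
Distinct abstract states = 3

3


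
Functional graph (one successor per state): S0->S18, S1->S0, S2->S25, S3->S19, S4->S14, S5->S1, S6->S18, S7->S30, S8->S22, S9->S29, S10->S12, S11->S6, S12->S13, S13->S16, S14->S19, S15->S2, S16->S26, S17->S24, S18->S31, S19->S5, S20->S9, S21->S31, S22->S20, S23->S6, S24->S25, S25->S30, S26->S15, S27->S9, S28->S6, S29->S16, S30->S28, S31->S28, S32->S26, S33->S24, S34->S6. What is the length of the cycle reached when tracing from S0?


Trace from S0 until a state repeats:
  S0 -> S18 -> S31 -> S28 -> S6 -> S18
S18 first seen at step 1, revisited at step 5.
Cycle length = 5 - 1 = 4

4


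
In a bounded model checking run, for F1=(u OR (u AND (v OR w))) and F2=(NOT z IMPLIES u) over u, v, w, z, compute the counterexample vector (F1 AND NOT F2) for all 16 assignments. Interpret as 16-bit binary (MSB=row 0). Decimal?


F1 = (u OR (u AND (v OR w)))
F2 = (NOT z IMPLIES u)
Counterexample to F1=>F2 is where F1=1 and F2=0.
Evaluate each row (bits = u,v,w,z, MSB first):
  row 0 [0000]: F1=0 F2=0 -> F1&~F2 -> 0
  row 1 [0001]: F1=0 F2=1 -> F1&~F2 -> 0
  row 2 [0010]: F1=0 F2=0 -> F1&~F2 -> 0
  row 3 [0011]: F1=0 F2=1 -> F1&~F2 -> 0
  row 4 [0100]: F1=0 F2=0 -> F1&~F2 -> 0
  row 5 [0101]: F1=0 F2=1 -> F1&~F2 -> 0
  row 6 [0110]: F1=0 F2=0 -> F1&~F2 -> 0
  row 7 [0111]: F1=0 F2=1 -> F1&~F2 -> 0
  row 8 [1000]: F1=1 F2=1 -> F1&~F2 -> 0
  row 9 [1001]: F1=1 F2=1 -> F1&~F2 -> 0
  row 10 [1010]: F1=1 F2=1 -> F1&~F2 -> 0
  row 11 [1011]: F1=1 F2=1 -> F1&~F2 -> 0
  row 12 [1100]: F1=1 F2=1 -> F1&~F2 -> 0
  row 13 [1101]: F1=1 F2=1 -> F1&~F2 -> 0
  row 14 [1110]: F1=1 F2=1 -> F1&~F2 -> 0
  row 15 [1111]: F1=1 F2=1 -> F1&~F2 -> 0
Full result column, 4 rows per line (u,v fixed per line; w,z runs 00..11 left to right):
  rows 0-3 [u,v=00]: 0000  = hex 0
  rows 4-7 [u,v=01]: 0000  = hex 0
  rows 8-11 [u,v=10]: 0000  = hex 0
  rows 12-15 [u,v=11]: 0000  = hex 0
Counterexample vector (row 0 .. row 15) = 0000000000000000
Output column grouped in 4s = 0000 0000 0000 0000 = 0x0000
Convert to decimal digit by digit (value = value*16 + digit):
  0 -> 0
  0*16 + 0 = 0
  0*16 + 0 = 0
  0*16 + 0 = 0
Decimal = 0

0


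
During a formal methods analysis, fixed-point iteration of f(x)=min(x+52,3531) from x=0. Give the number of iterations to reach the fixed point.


Step 1: x=0, cap=3531, increment=52
Step 2: x grows by 52 each step until capped at 3531; fixed point is x=3531
Step 3: iterations = ceil(3531/52) = 68

68


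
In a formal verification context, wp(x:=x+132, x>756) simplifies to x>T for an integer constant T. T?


Formula: wp(x:=E, P) = P[E/x] (substitute E for x in postcondition)
Step 1: Postcondition: x>756
Step 2: Substitute x+132 for x: x+132>756
Step 3: Solve for x: x > 756-132 = 624

624


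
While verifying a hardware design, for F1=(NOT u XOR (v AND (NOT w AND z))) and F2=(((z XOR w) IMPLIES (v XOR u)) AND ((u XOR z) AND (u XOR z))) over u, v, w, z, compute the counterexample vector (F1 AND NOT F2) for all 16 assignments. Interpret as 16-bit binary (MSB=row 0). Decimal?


F1 = (NOT u XOR (v AND (NOT w AND z)))
F2 = (((z XOR w) IMPLIES (v XOR u)) AND ((u XOR z) AND (u XOR z)))
Counterexample to F1=>F2 is where F1=1 and F2=0.
Evaluate each row (bits = u,v,w,z, MSB first):
  row 0 [0000]: F1=1 F2=0 -> F1&~F2 -> 1
  row 1 [0001]: F1=1 F2=0 -> F1&~F2 -> 1
  row 2 [0010]: F1=1 F2=0 -> F1&~F2 -> 1
  row 3 [0011]: F1=1 F2=1 -> F1&~F2 -> 0
  row 4 [0100]: F1=1 F2=0 -> F1&~F2 -> 1
  row 5 [0101]: F1=0 F2=1 -> F1&~F2 -> 0
  row 6 [0110]: F1=1 F2=0 -> F1&~F2 -> 1
  row 7 [0111]: F1=1 F2=1 -> F1&~F2 -> 0
  row 8 [1000]: F1=0 F2=1 -> F1&~F2 -> 0
  row 9 [1001]: F1=0 F2=0 -> F1&~F2 -> 0
  row 10 [1010]: F1=0 F2=1 -> F1&~F2 -> 0
  row 11 [1011]: F1=0 F2=0 -> F1&~F2 -> 0
  row 12 [1100]: F1=0 F2=1 -> F1&~F2 -> 0
  row 13 [1101]: F1=1 F2=0 -> F1&~F2 -> 1
  row 14 [1110]: F1=0 F2=0 -> F1&~F2 -> 0
  row 15 [1111]: F1=0 F2=0 -> F1&~F2 -> 0
Full result column, 4 rows per line (u,v fixed per line; w,z runs 00..11 left to right):
  rows 0-3 [u,v=00]: 1110  = hex E
  rows 4-7 [u,v=01]: 1010  = hex A
  rows 8-11 [u,v=10]: 0000  = hex 0
  rows 12-15 [u,v=11]: 0100  = hex 4
Counterexample vector (row 0 .. row 15) = 1110101000000100
Output column grouped in 4s = 1110 1010 0000 0100 = 0xEA04
Convert to decimal digit by digit (value = value*16 + digit):
  E -> 14
  14*16 + 10 (A) = 234
  234*16 + 0 = 3744
  3744*16 + 4 = 59908
Decimal = 59908

59908


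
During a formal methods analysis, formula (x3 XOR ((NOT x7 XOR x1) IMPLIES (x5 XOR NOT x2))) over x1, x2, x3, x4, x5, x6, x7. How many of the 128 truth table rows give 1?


Formula: (x3 XOR ((NOT x7 XOR x1) IMPLIES (x5 XOR NOT x2))) over 7 vars (128 rows)
Evaluate each row (x1, x2, x3, x4, x5, x6, x7 as bits, MSB first):
  row 0 [0000000]: (0 XOR ((NOT 0 XOR 0) IMPLIES (0 XOR NOT 0))) -> 1
  row 1 [0000001]: (0 XOR ((NOT 1 XOR 0) IMPLIES (0 XOR NOT 0))) -> 1
  row 2 [0000010]: (0 XOR ((NOT 0 XOR 0) IMPLIES (0 XOR NOT 0))) -> 1
  row 3 [0000011]: (0 XOR ((NOT 1 XOR 0) IMPLIES (0 XOR NOT 0))) -> 1
  row 4 [0000100]: (0 XOR ((NOT 0 XOR 0) IMPLIES (1 XOR NOT 0))) -> 0
  (every remaining row is evaluated the same way; all 128 results are listed next)
Full result column, 8 rows per line (x1,x2,x3,x4 fixed per line; x5,x6,x7 runs 000..111 left to right):
  rows 0-7 [x1,x2,x3,x4=0000]: 11110101  (ones: 6)
  rows 8-15 [x1,x2,x3,x4=0001]: 11110101  (ones: 6)
  rows 16-23 [x1,x2,x3,x4=0010]: 00001010  (ones: 2)
  rows 24-31 [x1,x2,x3,x4=0011]: 00001010  (ones: 2)
  rows 32-39 [x1,x2,x3,x4=0100]: 01011111  (ones: 6)
  rows 40-47 [x1,x2,x3,x4=0101]: 01011111  (ones: 6)
  rows 48-55 [x1,x2,x3,x4=0110]: 10100000  (ones: 2)
  rows 56-63 [x1,x2,x3,x4=0111]: 10100000  (ones: 2)
  rows 64-71 [x1,x2,x3,x4=1000]: 11111010  (ones: 6)
  rows 72-79 [x1,x2,x3,x4=1001]: 11111010  (ones: 6)
  rows 80-87 [x1,x2,x3,x4=1010]: 00000101  (ones: 2)
  rows 88-95 [x1,x2,x3,x4=1011]: 00000101  (ones: 2)
  rows 96-103 [x1,x2,x3,x4=1100]: 10101111  (ones: 6)
  rows 104-111 [x1,x2,x3,x4=1101]: 10101111  (ones: 6)
  rows 112-119 [x1,x2,x3,x4=1110]: 01010000  (ones: 2)
  rows 120-127 [x1,x2,x3,x4=1111]: 01010000  (ones: 2)
Count of 1-rows = 6+6+2+2+6+6+2+2+6+6+2+2+6+6+2+2 = 64

64


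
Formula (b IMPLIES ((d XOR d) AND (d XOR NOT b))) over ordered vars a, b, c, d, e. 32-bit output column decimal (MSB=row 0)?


Formula: (b IMPLIES ((d XOR d) AND (d XOR NOT b))) over a, b, c, d, e (32 rows)
Evaluate each row (bits = a,b,c,d,e, MSB first):
  row 0 [00000]: (0 IMPLIES ((0 XOR 0) AND (0 XOR NOT 0))) -> 1
  row 1 [00001]: (0 IMPLIES ((0 XOR 0) AND (0 XOR NOT 0))) -> 1
  row 2 [00010]: (0 IMPLIES ((1 XOR 1) AND (1 XOR NOT 0))) -> 1
  row 3 [00011]: (0 IMPLIES ((1 XOR 1) AND (1 XOR NOT 0))) -> 1
  row 4 [00100]: (0 IMPLIES ((0 XOR 0) AND (0 XOR NOT 0))) -> 1
  row 5 [00101]: (0 IMPLIES ((0 XOR 0) AND (0 XOR NOT 0))) -> 1
  row 6 [00110]: (0 IMPLIES ((1 XOR 1) AND (1 XOR NOT 0))) -> 1
  row 7 [00111]: (0 IMPLIES ((1 XOR 1) AND (1 XOR NOT 0))) -> 1
  row 8 [01000]: (1 IMPLIES ((0 XOR 0) AND (0 XOR NOT 1))) -> 0
  row 9 [01001]: (1 IMPLIES ((0 XOR 0) AND (0 XOR NOT 1))) -> 0
  row 10 [01010]: (1 IMPLIES ((1 XOR 1) AND (1 XOR NOT 1))) -> 0
  row 11 [01011]: (1 IMPLIES ((1 XOR 1) AND (1 XOR NOT 1))) -> 0
  row 12 [01100]: (1 IMPLIES ((0 XOR 0) AND (0 XOR NOT 1))) -> 0
  row 13 [01101]: (1 IMPLIES ((0 XOR 0) AND (0 XOR NOT 1))) -> 0
  row 14 [01110]: (1 IMPLIES ((1 XOR 1) AND (1 XOR NOT 1))) -> 0
  row 15 [01111]: (1 IMPLIES ((1 XOR 1) AND (1 XOR NOT 1))) -> 0
  row 16 [10000]: (0 IMPLIES ((0 XOR 0) AND (0 XOR NOT 0))) -> 1
  row 17 [10001]: (0 IMPLIES ((0 XOR 0) AND (0 XOR NOT 0))) -> 1
  row 18 [10010]: (0 IMPLIES ((1 XOR 1) AND (1 XOR NOT 0))) -> 1
  row 19 [10011]: (0 IMPLIES ((1 XOR 1) AND (1 XOR NOT 0))) -> 1
  row 20 [10100]: (0 IMPLIES ((0 XOR 0) AND (0 XOR NOT 0))) -> 1
  row 21 [10101]: (0 IMPLIES ((0 XOR 0) AND (0 XOR NOT 0))) -> 1
  row 22 [10110]: (0 IMPLIES ((1 XOR 1) AND (1 XOR NOT 0))) -> 1
  row 23 [10111]: (0 IMPLIES ((1 XOR 1) AND (1 XOR NOT 0))) -> 1
  row 24 [11000]: (1 IMPLIES ((0 XOR 0) AND (0 XOR NOT 1))) -> 0
  row 25 [11001]: (1 IMPLIES ((0 XOR 0) AND (0 XOR NOT 1))) -> 0
  row 26 [11010]: (1 IMPLIES ((1 XOR 1) AND (1 XOR NOT 1))) -> 0
  row 27 [11011]: (1 IMPLIES ((1 XOR 1) AND (1 XOR NOT 1))) -> 0
  row 28 [11100]: (1 IMPLIES ((0 XOR 0) AND (0 XOR NOT 1))) -> 0
  row 29 [11101]: (1 IMPLIES ((0 XOR 0) AND (0 XOR NOT 1))) -> 0
  row 30 [11110]: (1 IMPLIES ((1 XOR 1) AND (1 XOR NOT 1))) -> 0
  row 31 [11111]: (1 IMPLIES ((1 XOR 1) AND (1 XOR NOT 1))) -> 0
Full result column, 4 rows per line (a,b,c fixed per line; d,e runs 00..11 left to right):
  rows 0-3 [a,b,c=000]: 1111  = hex F
  rows 4-7 [a,b,c=001]: 1111  = hex F
  rows 8-11 [a,b,c=010]: 0000  = hex 0
  rows 12-15 [a,b,c=011]: 0000  = hex 0
  rows 16-19 [a,b,c=100]: 1111  = hex F
  rows 20-23 [a,b,c=101]: 1111  = hex F
  rows 24-27 [a,b,c=110]: 0000  = hex 0
  rows 28-31 [a,b,c=111]: 0000  = hex 0
Output column (row 0 .. row 31) = 11111111000000001111111100000000
Output column grouped in 4s = 1111 1111 0000 0000 1111 1111 0000 0000 = 0xFF00FF00
Convert to decimal digit by digit (value = value*16 + digit):
  F -> 15
  15*16 + 15 (F) = 255
  255*16 + 0 = 4080
  4080*16 + 0 = 65280
  65280*16 + 15 (F) = 1044495
  1044495*16 + 15 (F) = 16711935
  16711935*16 + 0 = 267390960
  267390960*16 + 0 = 4278255360
Decimal = 4278255360

4278255360


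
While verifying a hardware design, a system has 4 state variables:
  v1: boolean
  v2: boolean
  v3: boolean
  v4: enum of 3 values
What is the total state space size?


State space = product of domain sizes of all variables.
Domain sizes:
  v1 (boolean): 2
  v2 (boolean): 2
  v3 (boolean): 2
  v4 (enum of 3 values): 3
Product = 2 * 2 * 2 * 3 = 24

24


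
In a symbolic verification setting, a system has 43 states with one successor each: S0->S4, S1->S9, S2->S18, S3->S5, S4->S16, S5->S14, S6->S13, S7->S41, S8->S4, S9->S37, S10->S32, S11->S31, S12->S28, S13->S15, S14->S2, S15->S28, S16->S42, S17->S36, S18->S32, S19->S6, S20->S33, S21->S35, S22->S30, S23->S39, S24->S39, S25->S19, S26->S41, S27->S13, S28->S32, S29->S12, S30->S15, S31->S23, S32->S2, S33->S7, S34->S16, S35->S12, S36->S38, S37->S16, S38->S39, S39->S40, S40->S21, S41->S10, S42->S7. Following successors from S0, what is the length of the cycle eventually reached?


Trace from S0 until a state repeats:
  S0 -> S4 -> S16 -> S42 -> S7 -> S41 -> S10 -> S32 -> S2 -> S18 -> S32
S32 first seen at step 7, revisited at step 10.
Cycle length = 10 - 7 = 3

3


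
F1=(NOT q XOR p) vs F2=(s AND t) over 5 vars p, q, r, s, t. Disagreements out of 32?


F1 = (NOT q XOR p)
F2 = (s AND t)
Evaluate both on each of 32 rows (bits = p,q,r,s,t):
  row 0 [00000]: F1=1 F2=0 (differ) -> 1
  row 1 [00001]: F1=1 F2=0 (differ) -> 1
  row 2 [00010]: F1=1 F2=0 (differ) -> 1
  row 3 [00011]: F1=1 F2=1 -> 0
  row 4 [00100]: F1=1 F2=0 (differ) -> 1
  row 5 [00101]: F1=1 F2=0 (differ) -> 1
  row 6 [00110]: F1=1 F2=0 (differ) -> 1
  row 7 [00111]: F1=1 F2=1 -> 0
  row 8 [01000]: F1=0 F2=0 -> 0
  row 9 [01001]: F1=0 F2=0 -> 0
  row 10 [01010]: F1=0 F2=0 -> 0
  row 11 [01011]: F1=0 F2=1 (differ) -> 1
  row 12 [01100]: F1=0 F2=0 -> 0
  row 13 [01101]: F1=0 F2=0 -> 0
  row 14 [01110]: F1=0 F2=0 -> 0
  row 15 [01111]: F1=0 F2=1 (differ) -> 1
  row 16 [10000]: F1=0 F2=0 -> 0
  row 17 [10001]: F1=0 F2=0 -> 0
  row 18 [10010]: F1=0 F2=0 -> 0
  row 19 [10011]: F1=0 F2=1 (differ) -> 1
  row 20 [10100]: F1=0 F2=0 -> 0
  row 21 [10101]: F1=0 F2=0 -> 0
  row 22 [10110]: F1=0 F2=0 -> 0
  row 23 [10111]: F1=0 F2=1 (differ) -> 1
  row 24 [11000]: F1=1 F2=0 (differ) -> 1
  row 25 [11001]: F1=1 F2=0 (differ) -> 1
  row 26 [11010]: F1=1 F2=0 (differ) -> 1
  row 27 [11011]: F1=1 F2=1 -> 0
  row 28 [11100]: F1=1 F2=0 (differ) -> 1
  row 29 [11101]: F1=1 F2=0 (differ) -> 1
  row 30 [11110]: F1=1 F2=0 (differ) -> 1
  row 31 [11111]: F1=1 F2=1 -> 0
Full result column, 8 rows per line (p,q fixed per line; r,s,t runs 000..111 left to right):
  rows 0-7 [p,q=00]: 11101110  (ones: 6)
  rows 8-15 [p,q=01]: 00010001  (ones: 2)
  rows 16-23 [p,q=10]: 00010001  (ones: 2)
  rows 24-31 [p,q=11]: 11101110  (ones: 6)
Disagreements = 6+2+2+6 = 16

16


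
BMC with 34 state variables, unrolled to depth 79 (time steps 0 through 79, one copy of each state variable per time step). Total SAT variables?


BMC unrolls to depth k, creating one copy of each state var for steps 0..k.
Step count = 79 + 1 = 80 (steps 0 through 79)
Vars per step = 34
Total = 34 * 80 = 2720

2720


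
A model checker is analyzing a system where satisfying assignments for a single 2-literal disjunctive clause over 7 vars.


Step 1: Total=2^7=128
Step 2: Unsat when all 2 false: 2^5=32
Step 3: Sat=128-32=96

96


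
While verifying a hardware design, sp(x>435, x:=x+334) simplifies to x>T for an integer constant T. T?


Formula: sp(P, x:=E) = exists old_x. (x = E[old_x/x]) AND P[old_x/x] (old_x is the value of x before the assignment; eliminate old_x by solving x = E[old_x/x] for old_x)
Step 1: Precondition P: x>435, i.e. old_x > 435
Step 2: Assignment gives x = old_x + 334, so old_x = x - 334
Step 3: Substitute into P: x - 334 > 435
Step 4: Simplify: x > 435+334 = 769

769


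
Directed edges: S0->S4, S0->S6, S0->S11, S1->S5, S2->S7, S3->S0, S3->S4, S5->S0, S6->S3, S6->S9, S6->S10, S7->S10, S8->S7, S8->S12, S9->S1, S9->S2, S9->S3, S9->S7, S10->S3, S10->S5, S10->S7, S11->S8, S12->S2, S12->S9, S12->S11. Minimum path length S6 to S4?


BFS layer-by-layer from S6:
  dist 0: {S6}
  dist 1: {S3, S9, S10}
  dist 2: {S0, S1, S2, S4, S5, S7}
  -> S4 reached at distance 2
Shortest path length = 2

2


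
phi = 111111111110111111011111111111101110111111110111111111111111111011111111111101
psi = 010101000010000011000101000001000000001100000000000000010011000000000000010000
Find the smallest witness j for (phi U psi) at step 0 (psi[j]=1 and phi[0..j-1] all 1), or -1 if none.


(phi U psi) at 0: need smallest j with psi[j]=1 and phi[i]=1 for all i in [0,j).
Scan from step 0:
  step 0: phi=1, psi=0 -> continue
  step 1: psi=1 and phi held for [0,1) -> witness found
Witness step = 1

1


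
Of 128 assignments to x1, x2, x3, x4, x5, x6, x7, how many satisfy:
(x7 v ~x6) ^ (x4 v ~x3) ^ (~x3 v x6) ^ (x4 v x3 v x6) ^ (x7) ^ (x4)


CNF with 6 clauses over 7 vars (128 assignments).
An assignment satisfies CNF iff every clause has >=1 true literal.
Check each row (bits = x1,x2,x3,x4,x5,x6,x7; clause T/F shown):
  row 0 [0000000]: clauses=TTTFFF -> 0
  row 1 [0000001]: clauses=TTTFTF -> 0
  row 2 [0000010]: clauses=FTTTFF -> 0
  row 3 [0000011]: clauses=TTTTTF -> 0
  row 4 [0000100]: clauses=TTTFFF -> 0
  (every remaining row is evaluated the same way; all 128 results are listed next)
Full result column, 8 rows per line (x1,x2,x3,x4 fixed per line; x5,x6,x7 runs 000..111 left to right):
  rows 0-7 [x1,x2,x3,x4=0000]: 00000000  (ones: 0)
  rows 8-15 [x1,x2,x3,x4=0001]: 01010101  (ones: 4)
  rows 16-23 [x1,x2,x3,x4=0010]: 00000000  (ones: 0)
  rows 24-31 [x1,x2,x3,x4=0011]: 00010001  (ones: 2)
  rows 32-39 [x1,x2,x3,x4=0100]: 00000000  (ones: 0)
  rows 40-47 [x1,x2,x3,x4=0101]: 01010101  (ones: 4)
  rows 48-55 [x1,x2,x3,x4=0110]: 00000000  (ones: 0)
  rows 56-63 [x1,x2,x3,x4=0111]: 00010001  (ones: 2)
  rows 64-71 [x1,x2,x3,x4=1000]: 00000000  (ones: 0)
  rows 72-79 [x1,x2,x3,x4=1001]: 01010101  (ones: 4)
  rows 80-87 [x1,x2,x3,x4=1010]: 00000000  (ones: 0)
  rows 88-95 [x1,x2,x3,x4=1011]: 00010001  (ones: 2)
  rows 96-103 [x1,x2,x3,x4=1100]: 00000000  (ones: 0)
  rows 104-111 [x1,x2,x3,x4=1101]: 01010101  (ones: 4)
  rows 112-119 [x1,x2,x3,x4=1110]: 00000000  (ones: 0)
  rows 120-127 [x1,x2,x3,x4=1111]: 00010001  (ones: 2)
Satisfying assignments = 0+4+0+2+0+4+0+2+0+4+0+2+0+4+0+2 = 24

24


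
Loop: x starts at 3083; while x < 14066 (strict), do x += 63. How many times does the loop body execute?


Step 1: x goes from 3083 toward 14066 by 63; the body runs while x<14066, so iterations = ceil((bound-start)/step)
Step 2: Distance=10983
Step 3: ceil(10983/63)=175

175


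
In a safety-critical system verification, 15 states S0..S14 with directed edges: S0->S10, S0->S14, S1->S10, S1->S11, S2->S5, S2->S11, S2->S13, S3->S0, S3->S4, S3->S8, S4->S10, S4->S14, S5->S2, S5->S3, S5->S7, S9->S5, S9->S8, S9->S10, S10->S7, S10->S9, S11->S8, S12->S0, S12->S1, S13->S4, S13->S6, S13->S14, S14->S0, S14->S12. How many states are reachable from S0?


BFS from S0:
  layer 0: {S0}
  layer 1: {S10, S14}
  layer 2: {S7, S9, S12}
  layer 3: {S1, S5, S8}
  layer 4: {S2, S3, S11}
  layer 5: {S4, S13}
  layer 6: {S6}
Reachable set: {S0, S1, S2, S3, S4, S5, S6, S7, S8, S9, S10, S11, S12, S13, S14}
Count = 15

15


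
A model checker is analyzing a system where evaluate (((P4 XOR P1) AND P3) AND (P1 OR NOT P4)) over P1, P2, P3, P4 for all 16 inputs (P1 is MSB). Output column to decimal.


Formula: (((P4 XOR P1) AND P3) AND (P1 OR NOT P4)) over P1, P2, P3, P4 (16 rows)
Evaluate each row (bits = P1,P2,P3,P4, MSB first):
  row 0 [0000]: (((0 XOR 0) AND 0) AND (0 OR NOT 0)) -> 0
  row 1 [0001]: (((1 XOR 0) AND 0) AND (0 OR NOT 1)) -> 0
  row 2 [0010]: (((0 XOR 0) AND 1) AND (0 OR NOT 0)) -> 0
  row 3 [0011]: (((1 XOR 0) AND 1) AND (0 OR NOT 1)) -> 0
  row 4 [0100]: (((0 XOR 0) AND 0) AND (0 OR NOT 0)) -> 0
  row 5 [0101]: (((1 XOR 0) AND 0) AND (0 OR NOT 1)) -> 0
  row 6 [0110]: (((0 XOR 0) AND 1) AND (0 OR NOT 0)) -> 0
  row 7 [0111]: (((1 XOR 0) AND 1) AND (0 OR NOT 1)) -> 0
  row 8 [1000]: (((0 XOR 1) AND 0) AND (1 OR NOT 0)) -> 0
  row 9 [1001]: (((1 XOR 1) AND 0) AND (1 OR NOT 1)) -> 0
  row 10 [1010]: (((0 XOR 1) AND 1) AND (1 OR NOT 0)) -> 1
  row 11 [1011]: (((1 XOR 1) AND 1) AND (1 OR NOT 1)) -> 0
  row 12 [1100]: (((0 XOR 1) AND 0) AND (1 OR NOT 0)) -> 0
  row 13 [1101]: (((1 XOR 1) AND 0) AND (1 OR NOT 1)) -> 0
  row 14 [1110]: (((0 XOR 1) AND 1) AND (1 OR NOT 0)) -> 1
  row 15 [1111]: (((1 XOR 1) AND 1) AND (1 OR NOT 1)) -> 0
Full result column, 4 rows per line (P1,P2 fixed per line; P3,P4 runs 00..11 left to right):
  rows 0-3 [P1,P2=00]: 0000  = hex 0
  rows 4-7 [P1,P2=01]: 0000  = hex 0
  rows 8-11 [P1,P2=10]: 0010  = hex 2
  rows 12-15 [P1,P2=11]: 0010  = hex 2
Output column (row 0 .. row 15) = 0000000000100010
Output column grouped in 4s = 0000 0000 0010 0010 = 0x0022
Convert to decimal digit by digit (value = value*16 + digit):
  0 -> 0
  0*16 + 0 = 0
  0*16 + 2 = 2
  2*16 + 2 = 34
Decimal = 34

34


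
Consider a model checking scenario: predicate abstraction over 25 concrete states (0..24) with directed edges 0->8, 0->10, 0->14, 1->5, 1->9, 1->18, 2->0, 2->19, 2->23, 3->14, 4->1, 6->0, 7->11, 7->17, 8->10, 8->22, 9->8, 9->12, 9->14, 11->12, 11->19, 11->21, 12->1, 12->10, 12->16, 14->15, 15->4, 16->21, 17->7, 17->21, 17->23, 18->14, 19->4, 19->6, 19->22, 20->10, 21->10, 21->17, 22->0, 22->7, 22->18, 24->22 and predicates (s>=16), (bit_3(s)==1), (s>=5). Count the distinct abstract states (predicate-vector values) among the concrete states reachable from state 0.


BFS from 0:
Concrete reachable: {0, 1, 4, 5, 6, 7, 8, 9, 10, 11, 12, 14, 15, 16, 17, 18, 19, 21, 22, 23}
Abstract via predicates (s>=16), (bit_3(s)==1), (s>=5):
  (0,0,0) <- {0, 1, 4}
  (0,0,1) <- {5, 6, 7}
  (0,1,1) <- {8, 9, 10, 11, 12, 14, 15}
  (1,0,1) <- {16, 17, 18, 19, 21, 22, 23}
Distinct abstract states = 4

4


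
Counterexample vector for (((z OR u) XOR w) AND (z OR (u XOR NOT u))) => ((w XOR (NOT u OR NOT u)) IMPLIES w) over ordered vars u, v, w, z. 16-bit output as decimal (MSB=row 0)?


F1 = (((z OR u) XOR w) AND (z OR (u XOR NOT u)))
F2 = ((w XOR (NOT u OR NOT u)) IMPLIES w)
Counterexample to F1=>F2 is where F1=1 and F2=0.
Evaluate each row (bits = u,v,w,z, MSB first):
  row 0 [0000]: F1=0 F2=0 -> F1&~F2 -> 0
  row 1 [0001]: F1=1 F2=0 -> F1&~F2 -> 1
  row 2 [0010]: F1=1 F2=1 -> F1&~F2 -> 0
  row 3 [0011]: F1=0 F2=1 -> F1&~F2 -> 0
  row 4 [0100]: F1=0 F2=0 -> F1&~F2 -> 0
  row 5 [0101]: F1=1 F2=0 -> F1&~F2 -> 1
  row 6 [0110]: F1=1 F2=1 -> F1&~F2 -> 0
  row 7 [0111]: F1=0 F2=1 -> F1&~F2 -> 0
  row 8 [1000]: F1=1 F2=1 -> F1&~F2 -> 0
  row 9 [1001]: F1=1 F2=1 -> F1&~F2 -> 0
  row 10 [1010]: F1=0 F2=1 -> F1&~F2 -> 0
  row 11 [1011]: F1=0 F2=1 -> F1&~F2 -> 0
  row 12 [1100]: F1=1 F2=1 -> F1&~F2 -> 0
  row 13 [1101]: F1=1 F2=1 -> F1&~F2 -> 0
  row 14 [1110]: F1=0 F2=1 -> F1&~F2 -> 0
  row 15 [1111]: F1=0 F2=1 -> F1&~F2 -> 0
Full result column, 4 rows per line (u,v fixed per line; w,z runs 00..11 left to right):
  rows 0-3 [u,v=00]: 0100  = hex 4
  rows 4-7 [u,v=01]: 0100  = hex 4
  rows 8-11 [u,v=10]: 0000  = hex 0
  rows 12-15 [u,v=11]: 0000  = hex 0
Counterexample vector (row 0 .. row 15) = 0100010000000000
Output column grouped in 4s = 0100 0100 0000 0000 = 0x4400
Convert to decimal digit by digit (value = value*16 + digit):
  4 -> 4
  4*16 + 4 = 68
  68*16 + 0 = 1088
  1088*16 + 0 = 17408
Decimal = 17408

17408


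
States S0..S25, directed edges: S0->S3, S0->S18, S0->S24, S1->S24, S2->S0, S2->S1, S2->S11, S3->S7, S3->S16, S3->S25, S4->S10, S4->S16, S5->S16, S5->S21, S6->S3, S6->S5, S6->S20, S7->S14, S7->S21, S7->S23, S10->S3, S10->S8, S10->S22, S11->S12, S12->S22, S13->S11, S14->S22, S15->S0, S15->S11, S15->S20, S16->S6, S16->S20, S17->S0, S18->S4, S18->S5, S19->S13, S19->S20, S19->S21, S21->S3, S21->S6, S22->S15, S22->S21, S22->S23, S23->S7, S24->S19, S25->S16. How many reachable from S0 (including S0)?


BFS from S0:
  layer 0: {S0}
  layer 1: {S3, S18, S24}
  layer 2: {S4, S5, S7, S16, S19, S25}
  layer 3: {S6, S10, S13, S14, S20, S21, S23}
  layer 4: {S8, S11, S22}
  layer 5: {S12, S15}
Reachable set: {S0, S3, S4, S5, S6, S7, S8, S10, S11, S12, S13, S14, S15, S16, S18, S19, S20, S21, S22, S23, S24, S25}
Count = 22

22


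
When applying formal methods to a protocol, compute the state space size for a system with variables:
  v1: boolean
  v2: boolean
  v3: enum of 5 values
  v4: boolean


State space = product of domain sizes of all variables.
Domain sizes:
  v1 (boolean): 2
  v2 (boolean): 2
  v3 (enum of 5 values): 5
  v4 (boolean): 2
Product = 2 * 2 * 5 * 2 = 40

40


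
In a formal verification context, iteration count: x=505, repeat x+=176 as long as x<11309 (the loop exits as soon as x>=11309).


Step 1: x goes from 505 toward 11309 by 176; the body runs while x<11309, so iterations = ceil((bound-start)/step)
Step 2: Distance=10804
Step 3: ceil(10804/176)=62

62


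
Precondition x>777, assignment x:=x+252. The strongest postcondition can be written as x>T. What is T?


Formula: sp(P, x:=E) = exists old_x. (x = E[old_x/x]) AND P[old_x/x] (old_x is the value of x before the assignment; eliminate old_x by solving x = E[old_x/x] for old_x)
Step 1: Precondition P: x>777, i.e. old_x > 777
Step 2: Assignment gives x = old_x + 252, so old_x = x - 252
Step 3: Substitute into P: x - 252 > 777
Step 4: Simplify: x > 777+252 = 1029

1029


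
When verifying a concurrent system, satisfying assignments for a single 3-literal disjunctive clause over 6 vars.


Step 1: Total=2^6=64
Step 2: Unsat when all 3 false: 2^3=8
Step 3: Sat=64-8=56

56


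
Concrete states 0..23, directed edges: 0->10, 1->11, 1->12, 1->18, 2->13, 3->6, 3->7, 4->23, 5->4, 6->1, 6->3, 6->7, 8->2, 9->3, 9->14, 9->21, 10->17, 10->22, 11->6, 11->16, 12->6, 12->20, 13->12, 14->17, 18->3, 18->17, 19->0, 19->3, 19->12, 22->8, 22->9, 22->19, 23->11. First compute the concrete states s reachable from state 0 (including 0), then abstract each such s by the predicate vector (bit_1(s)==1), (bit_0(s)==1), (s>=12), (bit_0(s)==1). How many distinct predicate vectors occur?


BFS from 0:
Concrete reachable: {0, 1, 2, 3, 6, 7, 8, 9, 10, 11, 12, 13, 14, 16, 17, 18, 19, 20, 21, 22}
Abstract via predicates (bit_1(s)==1), (bit_0(s)==1), (s>=12), (bit_0(s)==1):
  (0,0,0,0) <- {0, 8}
  (0,0,1,0) <- {12, 16, 20}
  (0,1,0,1) <- {1, 9}
  (0,1,1,1) <- {13, 17, 21}
  (1,0,0,0) <- {2, 6, 10}
  (1,0,1,0) <- {14, 18, 22}
  (1,1,0,1) <- {3, 7, 11}
  (1,1,1,1) <- {19}
Distinct abstract states = 8

8


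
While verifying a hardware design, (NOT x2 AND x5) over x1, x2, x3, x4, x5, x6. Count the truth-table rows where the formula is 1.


Formula: (NOT x2 AND x5) over 6 vars (64 rows)
Evaluate each row (x1, x2, x3, x4, x5, x6 as bits, MSB first):
  row 0 [000000]: (NOT 0 AND 0) -> 0
  row 1 [000001]: (NOT 0 AND 0) -> 0
  row 2 [000010]: (NOT 0 AND 1) -> 1
  row 3 [000011]: (NOT 0 AND 1) -> 1
  row 4 [000100]: (NOT 0 AND 0) -> 0
  (every remaining row is evaluated the same way; all 64 results are listed next)
Full result column, 8 rows per line (x1,x2,x3 fixed per line; x4,x5,x6 runs 000..111 left to right):
  rows 0-7 [x1,x2,x3=000]: 00110011  (ones: 4)
  rows 8-15 [x1,x2,x3=001]: 00110011  (ones: 4)
  rows 16-23 [x1,x2,x3=010]: 00000000  (ones: 0)
  rows 24-31 [x1,x2,x3=011]: 00000000  (ones: 0)
  rows 32-39 [x1,x2,x3=100]: 00110011  (ones: 4)
  rows 40-47 [x1,x2,x3=101]: 00110011  (ones: 4)
  rows 48-55 [x1,x2,x3=110]: 00000000  (ones: 0)
  rows 56-63 [x1,x2,x3=111]: 00000000  (ones: 0)
Count of 1-rows = 4+4+0+0+4+4+0+0 = 16

16
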